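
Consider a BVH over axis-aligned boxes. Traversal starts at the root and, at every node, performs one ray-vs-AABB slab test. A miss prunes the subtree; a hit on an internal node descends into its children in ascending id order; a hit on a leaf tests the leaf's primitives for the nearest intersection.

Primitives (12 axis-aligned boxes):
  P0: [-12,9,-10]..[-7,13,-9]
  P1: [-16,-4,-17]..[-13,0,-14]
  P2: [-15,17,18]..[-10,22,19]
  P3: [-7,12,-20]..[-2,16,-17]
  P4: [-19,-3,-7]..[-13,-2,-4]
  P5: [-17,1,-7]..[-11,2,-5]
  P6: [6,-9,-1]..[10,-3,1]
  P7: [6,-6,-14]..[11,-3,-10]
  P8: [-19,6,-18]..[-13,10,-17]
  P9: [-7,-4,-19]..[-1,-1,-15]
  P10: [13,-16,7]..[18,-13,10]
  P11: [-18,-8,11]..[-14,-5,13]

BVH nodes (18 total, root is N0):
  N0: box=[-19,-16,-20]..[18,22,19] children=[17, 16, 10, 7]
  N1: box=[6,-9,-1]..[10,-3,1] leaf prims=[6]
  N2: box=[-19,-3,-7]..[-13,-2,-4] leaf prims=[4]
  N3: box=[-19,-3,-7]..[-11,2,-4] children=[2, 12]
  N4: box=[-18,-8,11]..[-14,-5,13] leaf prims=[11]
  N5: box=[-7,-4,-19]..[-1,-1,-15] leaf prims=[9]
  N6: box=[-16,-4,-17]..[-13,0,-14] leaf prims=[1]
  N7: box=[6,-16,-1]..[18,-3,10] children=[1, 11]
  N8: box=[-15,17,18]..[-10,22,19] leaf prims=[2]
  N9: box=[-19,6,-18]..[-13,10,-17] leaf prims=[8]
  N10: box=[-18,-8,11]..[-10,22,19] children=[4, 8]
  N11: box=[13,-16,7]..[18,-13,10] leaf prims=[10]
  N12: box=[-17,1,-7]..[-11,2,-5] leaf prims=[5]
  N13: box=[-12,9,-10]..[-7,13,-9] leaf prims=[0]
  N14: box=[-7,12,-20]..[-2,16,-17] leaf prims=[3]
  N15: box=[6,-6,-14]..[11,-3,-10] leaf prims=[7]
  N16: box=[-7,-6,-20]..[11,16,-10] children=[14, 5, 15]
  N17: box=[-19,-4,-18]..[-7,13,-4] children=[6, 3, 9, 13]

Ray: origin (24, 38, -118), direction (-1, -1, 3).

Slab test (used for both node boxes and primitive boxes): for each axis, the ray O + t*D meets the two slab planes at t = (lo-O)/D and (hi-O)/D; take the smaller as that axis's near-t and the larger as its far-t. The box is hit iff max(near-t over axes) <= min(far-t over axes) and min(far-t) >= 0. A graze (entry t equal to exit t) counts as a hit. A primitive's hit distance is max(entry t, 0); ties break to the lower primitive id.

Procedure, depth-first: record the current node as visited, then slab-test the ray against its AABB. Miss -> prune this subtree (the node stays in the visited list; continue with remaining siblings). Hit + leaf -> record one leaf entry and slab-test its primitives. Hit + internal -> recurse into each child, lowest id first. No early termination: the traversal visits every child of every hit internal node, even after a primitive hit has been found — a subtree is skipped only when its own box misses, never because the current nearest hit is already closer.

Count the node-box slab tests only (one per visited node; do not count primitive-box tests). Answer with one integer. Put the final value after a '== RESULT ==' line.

Traverse from the root:
N0 x:[6,43] y:[16,54] z:[98/3,137/3] -> hit [98/3,43], descend [7, 10, 16, 17]
  N7 x:[6,18] y:[41,54] z:[39,128/3] -> miss, prune
  N10 x:[34,42] y:[16,46] z:[43,137/3] -> miss, prune
  N16 x:[13,31] y:[22,44] z:[98/3,36] -> miss, prune
  N17 x:[31,43] y:[25,42] z:[100/3,38] -> hit [100/3,38], descend [3, 6, 9, 13]
    N3 x:[35,43] y:[36,41] z:[37,38] -> hit [37,38], descend [2, 12]
      N2 x:[37,43] y:[40,41] z:[37,38] -> miss, prune
      N12 x:[35,41] y:[36,37] z:[37,113/3] -> hit [37,37] leaf, test {P5@t=37}
    N6 x:[37,40] y:[38,42] z:[101/3,104/3] -> miss, prune
    N9 x:[37,43] y:[28,32] z:[100/3,101/3] -> miss, prune
    N13 x:[31,36] y:[25,29] z:[36,109/3] -> miss, prune

order=[0, 7, 10, 16, 17, 3, 2, 12, 6, 9, 13]  |boxes|=11  |leaves|=1  hit=P5

== RESULT ==
11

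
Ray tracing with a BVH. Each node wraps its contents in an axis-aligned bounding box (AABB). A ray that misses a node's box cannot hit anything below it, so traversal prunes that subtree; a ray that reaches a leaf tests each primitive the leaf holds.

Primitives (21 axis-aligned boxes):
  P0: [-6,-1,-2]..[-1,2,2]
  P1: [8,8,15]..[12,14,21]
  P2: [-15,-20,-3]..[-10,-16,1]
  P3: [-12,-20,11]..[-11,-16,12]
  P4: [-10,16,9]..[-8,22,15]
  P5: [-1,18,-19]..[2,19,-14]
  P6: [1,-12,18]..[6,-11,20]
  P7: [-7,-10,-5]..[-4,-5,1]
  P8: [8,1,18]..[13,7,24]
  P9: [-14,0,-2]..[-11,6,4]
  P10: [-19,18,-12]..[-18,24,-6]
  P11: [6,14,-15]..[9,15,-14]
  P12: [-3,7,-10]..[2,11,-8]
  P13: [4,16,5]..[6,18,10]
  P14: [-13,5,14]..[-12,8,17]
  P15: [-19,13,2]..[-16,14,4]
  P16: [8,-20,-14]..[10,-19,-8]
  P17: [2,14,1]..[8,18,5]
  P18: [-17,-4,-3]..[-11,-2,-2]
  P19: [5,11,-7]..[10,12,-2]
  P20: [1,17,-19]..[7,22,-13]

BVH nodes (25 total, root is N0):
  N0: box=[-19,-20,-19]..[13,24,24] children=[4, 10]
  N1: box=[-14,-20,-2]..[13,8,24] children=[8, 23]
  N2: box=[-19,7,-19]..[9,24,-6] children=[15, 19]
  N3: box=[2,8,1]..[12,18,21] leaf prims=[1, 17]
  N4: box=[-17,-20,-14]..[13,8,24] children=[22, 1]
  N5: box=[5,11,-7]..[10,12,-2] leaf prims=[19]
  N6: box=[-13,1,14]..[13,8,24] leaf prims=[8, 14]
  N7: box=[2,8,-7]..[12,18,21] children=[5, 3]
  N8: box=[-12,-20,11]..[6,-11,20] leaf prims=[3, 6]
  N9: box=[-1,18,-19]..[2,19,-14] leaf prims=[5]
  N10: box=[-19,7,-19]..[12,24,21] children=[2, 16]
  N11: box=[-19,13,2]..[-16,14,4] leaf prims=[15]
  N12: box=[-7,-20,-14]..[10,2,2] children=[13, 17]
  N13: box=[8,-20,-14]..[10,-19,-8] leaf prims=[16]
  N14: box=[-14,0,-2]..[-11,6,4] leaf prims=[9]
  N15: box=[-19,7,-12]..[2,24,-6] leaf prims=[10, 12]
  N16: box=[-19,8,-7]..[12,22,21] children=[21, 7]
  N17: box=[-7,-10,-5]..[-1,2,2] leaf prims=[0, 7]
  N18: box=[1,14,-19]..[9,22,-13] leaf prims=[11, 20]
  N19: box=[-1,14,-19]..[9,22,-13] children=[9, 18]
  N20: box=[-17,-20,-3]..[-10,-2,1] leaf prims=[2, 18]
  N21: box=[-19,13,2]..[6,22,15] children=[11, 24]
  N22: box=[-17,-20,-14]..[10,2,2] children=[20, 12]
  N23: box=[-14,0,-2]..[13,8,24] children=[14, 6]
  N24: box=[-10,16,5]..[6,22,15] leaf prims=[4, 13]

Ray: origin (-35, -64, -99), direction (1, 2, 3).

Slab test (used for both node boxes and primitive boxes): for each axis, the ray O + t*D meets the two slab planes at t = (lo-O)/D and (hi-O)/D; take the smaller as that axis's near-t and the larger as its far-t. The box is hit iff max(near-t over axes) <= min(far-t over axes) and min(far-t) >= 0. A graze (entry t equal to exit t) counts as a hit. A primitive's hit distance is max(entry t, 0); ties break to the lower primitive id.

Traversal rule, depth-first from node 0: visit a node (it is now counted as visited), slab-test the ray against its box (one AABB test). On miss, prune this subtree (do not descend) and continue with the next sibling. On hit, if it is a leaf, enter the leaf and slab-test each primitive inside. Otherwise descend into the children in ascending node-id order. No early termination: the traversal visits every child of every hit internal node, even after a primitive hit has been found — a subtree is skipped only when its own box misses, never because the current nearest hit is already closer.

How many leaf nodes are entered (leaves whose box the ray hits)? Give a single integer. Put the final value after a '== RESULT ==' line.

Trace the traversal:
N0 x:[16,48] y:[22,44] z:[80/3,41] -> hit [80/3,41], descend [4, 10]
  N4 x:[18,48] y:[22,36] z:[85/3,41] -> hit [85/3,36], descend [1, 22]
    N1 x:[21,48] y:[22,36] z:[97/3,41] -> hit [97/3,36], descend [8, 23]
      N8 x:[23,41] y:[22,53/2] z:[110/3,119/3] -> miss, prune
      N23 x:[21,48] y:[32,36] z:[97/3,41] -> hit [97/3,36], descend [6, 14]
        N6 x:[22,48] y:[65/2,36] z:[113/3,41] -> miss, prune
        N14 x:[21,24] y:[32,35] z:[97/3,103/3] -> miss, prune
    N22 x:[18,45] y:[22,33] z:[85/3,101/3] -> hit [85/3,33], descend [12, 20]
      N12 x:[28,45] y:[22,33] z:[85/3,101/3] -> hit [85/3,33], descend [13, 17]
        N13 x:[43,45] y:[22,45/2] z:[85/3,91/3] -> miss, prune
        N17 x:[28,34] y:[27,33] z:[94/3,101/3] -> hit [94/3,33] leaf, test {P0@t=97/3, P7(miss)}
      N20 x:[18,25] y:[22,31] z:[32,100/3] -> miss, prune
  N10 x:[16,47] y:[71/2,44] z:[80/3,40] -> hit [71/2,40], descend [2, 16]
    N2 x:[16,44] y:[71/2,44] z:[80/3,31] -> miss, prune
    N16 x:[16,47] y:[36,43] z:[92/3,40] -> hit [36,40], descend [7, 21]
      N7 x:[37,47] y:[36,41] z:[92/3,40] -> hit [37,40], descend [3, 5]
        N3 x:[37,47] y:[36,41] z:[100/3,40] -> hit [37,40] leaf, test {P1(miss), P17(miss)}
        N5 x:[40,45] y:[75/2,38] z:[92/3,97/3] -> miss, prune
      N21 x:[16,41] y:[77/2,43] z:[101/3,38] -> miss, prune

order=[0, 4, 1, 8, 23, 6, 14, 22, 12, 13, 17, 20, 10, 2, 16, 7, 3, 5, 21]  |boxes|=19  |leaves|=2  hit=P0

== RESULT ==
2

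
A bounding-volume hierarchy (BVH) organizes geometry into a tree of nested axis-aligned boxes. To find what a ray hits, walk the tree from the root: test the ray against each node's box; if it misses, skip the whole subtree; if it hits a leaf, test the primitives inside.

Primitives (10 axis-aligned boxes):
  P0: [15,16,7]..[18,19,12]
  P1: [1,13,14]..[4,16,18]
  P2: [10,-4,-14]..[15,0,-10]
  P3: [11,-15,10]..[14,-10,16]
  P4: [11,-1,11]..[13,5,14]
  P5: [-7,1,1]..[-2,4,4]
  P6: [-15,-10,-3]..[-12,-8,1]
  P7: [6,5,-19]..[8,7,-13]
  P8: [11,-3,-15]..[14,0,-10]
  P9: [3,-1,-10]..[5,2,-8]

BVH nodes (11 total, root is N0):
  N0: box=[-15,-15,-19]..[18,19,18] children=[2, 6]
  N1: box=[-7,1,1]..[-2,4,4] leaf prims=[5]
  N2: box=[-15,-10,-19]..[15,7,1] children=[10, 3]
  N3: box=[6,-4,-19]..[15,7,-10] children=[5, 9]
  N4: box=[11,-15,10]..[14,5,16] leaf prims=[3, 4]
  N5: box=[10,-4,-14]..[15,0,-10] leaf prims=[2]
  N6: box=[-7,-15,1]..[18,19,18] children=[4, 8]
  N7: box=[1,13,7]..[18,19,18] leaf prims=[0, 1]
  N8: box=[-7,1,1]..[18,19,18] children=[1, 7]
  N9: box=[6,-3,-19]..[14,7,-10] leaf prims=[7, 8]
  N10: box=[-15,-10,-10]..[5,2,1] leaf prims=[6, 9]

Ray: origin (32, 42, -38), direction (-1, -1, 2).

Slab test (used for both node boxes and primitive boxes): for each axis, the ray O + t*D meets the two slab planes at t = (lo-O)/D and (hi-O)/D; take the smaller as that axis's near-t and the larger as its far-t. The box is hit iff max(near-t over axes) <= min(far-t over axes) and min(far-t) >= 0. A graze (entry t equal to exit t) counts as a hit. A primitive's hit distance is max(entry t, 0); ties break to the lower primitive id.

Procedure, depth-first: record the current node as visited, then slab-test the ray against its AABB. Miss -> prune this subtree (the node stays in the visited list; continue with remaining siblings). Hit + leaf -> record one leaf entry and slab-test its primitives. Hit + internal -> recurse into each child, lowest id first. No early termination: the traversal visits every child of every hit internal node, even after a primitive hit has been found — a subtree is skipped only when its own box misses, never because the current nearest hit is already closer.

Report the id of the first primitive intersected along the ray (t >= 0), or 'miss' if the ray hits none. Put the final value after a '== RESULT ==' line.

Traverse from the root:
N0 x:[14,47] y:[23,57] z:[19/2,28] -> hit [23,28], descend [2, 6]
  N2 x:[17,47] y:[35,52] z:[19/2,39/2] -> miss, prune
  N6 x:[14,39] y:[23,57] z:[39/2,28] -> hit [23,28], descend [4, 8]
    N4 x:[18,21] y:[37,57] z:[24,27] -> miss, prune
    N8 x:[14,39] y:[23,41] z:[39/2,28] -> hit [23,28], descend [1, 7]
      N1 x:[34,39] y:[38,41] z:[39/2,21] -> miss, prune
      N7 x:[14,31] y:[23,29] z:[45/2,28] -> hit [23,28] leaf, test {P0(miss), P1@t=28}

Visited [0, 2, 6, 4, 8, 1, 7]. Tests: 7 box, 1 leaf. Nearest: P1.

== RESULT ==
1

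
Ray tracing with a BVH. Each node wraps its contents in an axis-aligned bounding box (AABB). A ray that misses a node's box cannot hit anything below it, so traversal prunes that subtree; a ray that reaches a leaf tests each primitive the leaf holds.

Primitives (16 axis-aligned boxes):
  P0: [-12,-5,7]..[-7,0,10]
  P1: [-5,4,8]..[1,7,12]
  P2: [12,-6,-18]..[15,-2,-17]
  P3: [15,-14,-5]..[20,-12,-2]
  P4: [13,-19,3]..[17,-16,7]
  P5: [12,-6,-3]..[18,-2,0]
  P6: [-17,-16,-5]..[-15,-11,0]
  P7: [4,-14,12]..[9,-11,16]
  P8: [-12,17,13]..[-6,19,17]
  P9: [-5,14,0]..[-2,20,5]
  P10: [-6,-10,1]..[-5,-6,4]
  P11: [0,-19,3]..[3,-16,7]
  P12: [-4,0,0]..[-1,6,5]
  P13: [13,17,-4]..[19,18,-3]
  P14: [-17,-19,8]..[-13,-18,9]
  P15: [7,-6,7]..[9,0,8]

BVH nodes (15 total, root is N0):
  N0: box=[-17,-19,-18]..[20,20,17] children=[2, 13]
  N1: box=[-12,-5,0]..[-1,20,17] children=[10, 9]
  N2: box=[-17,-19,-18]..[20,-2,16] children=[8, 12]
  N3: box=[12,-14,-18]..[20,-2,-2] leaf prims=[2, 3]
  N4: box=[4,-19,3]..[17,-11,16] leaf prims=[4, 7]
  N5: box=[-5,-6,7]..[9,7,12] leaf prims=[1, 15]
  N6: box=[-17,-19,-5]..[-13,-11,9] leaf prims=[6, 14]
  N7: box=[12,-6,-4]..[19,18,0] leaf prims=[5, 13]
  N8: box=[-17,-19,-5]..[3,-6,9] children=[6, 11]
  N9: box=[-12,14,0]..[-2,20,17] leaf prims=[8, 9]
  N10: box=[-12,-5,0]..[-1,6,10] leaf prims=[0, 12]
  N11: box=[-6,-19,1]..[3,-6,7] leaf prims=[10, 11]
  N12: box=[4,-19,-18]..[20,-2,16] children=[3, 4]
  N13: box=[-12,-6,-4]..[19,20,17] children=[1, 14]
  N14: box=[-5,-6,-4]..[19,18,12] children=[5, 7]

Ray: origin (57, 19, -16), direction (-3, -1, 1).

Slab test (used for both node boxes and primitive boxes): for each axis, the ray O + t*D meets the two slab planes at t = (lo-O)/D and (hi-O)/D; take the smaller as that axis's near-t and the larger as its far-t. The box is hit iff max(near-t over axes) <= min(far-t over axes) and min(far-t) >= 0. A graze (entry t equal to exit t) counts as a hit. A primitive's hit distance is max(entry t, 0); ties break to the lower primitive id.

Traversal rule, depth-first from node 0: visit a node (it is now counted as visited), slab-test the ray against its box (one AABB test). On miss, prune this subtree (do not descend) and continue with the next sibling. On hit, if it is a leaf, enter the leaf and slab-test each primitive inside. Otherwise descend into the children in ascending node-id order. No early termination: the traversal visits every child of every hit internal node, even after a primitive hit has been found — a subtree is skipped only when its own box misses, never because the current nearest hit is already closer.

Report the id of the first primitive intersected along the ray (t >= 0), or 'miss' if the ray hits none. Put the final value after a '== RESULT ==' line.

Trace the traversal:
N0 x:[37/3,74/3] y:[-1,38] z:[-2,33] -> hit [37/3,74/3], descend [2, 13]
  N2 x:[37/3,74/3] y:[21,38] z:[-2,32] -> hit [21,74/3], descend [8, 12]
    N8 x:[18,74/3] y:[25,38] z:[11,25] -> miss, prune
    N12 x:[37/3,53/3] y:[21,38] z:[-2,32] -> miss, prune
  N13 x:[38/3,23] y:[-1,25] z:[12,33] -> hit [38/3,23], descend [1, 14]
    N1 x:[58/3,23] y:[-1,24] z:[16,33] -> hit [58/3,23], descend [9, 10]
      N9 x:[59/3,23] y:[-1,5] z:[16,33] -> miss, prune
      N10 x:[58/3,23] y:[13,24] z:[16,26] -> hit [58/3,23] leaf, test {P0@t=23, P12(miss)}
    N14 x:[38/3,62/3] y:[1,25] z:[12,28] -> hit [38/3,62/3], descend [5, 7]
      N5 x:[16,62/3] y:[12,25] z:[23,28] -> miss, prune
      N7 x:[38/3,15] y:[1,25] z:[12,16] -> hit [38/3,15] leaf, test {P5(miss), P13(miss)}

order=[0, 2, 8, 12, 13, 1, 9, 10, 14, 5, 7]  |boxes|=11  |leaves|=2  hit=P0

== RESULT ==
0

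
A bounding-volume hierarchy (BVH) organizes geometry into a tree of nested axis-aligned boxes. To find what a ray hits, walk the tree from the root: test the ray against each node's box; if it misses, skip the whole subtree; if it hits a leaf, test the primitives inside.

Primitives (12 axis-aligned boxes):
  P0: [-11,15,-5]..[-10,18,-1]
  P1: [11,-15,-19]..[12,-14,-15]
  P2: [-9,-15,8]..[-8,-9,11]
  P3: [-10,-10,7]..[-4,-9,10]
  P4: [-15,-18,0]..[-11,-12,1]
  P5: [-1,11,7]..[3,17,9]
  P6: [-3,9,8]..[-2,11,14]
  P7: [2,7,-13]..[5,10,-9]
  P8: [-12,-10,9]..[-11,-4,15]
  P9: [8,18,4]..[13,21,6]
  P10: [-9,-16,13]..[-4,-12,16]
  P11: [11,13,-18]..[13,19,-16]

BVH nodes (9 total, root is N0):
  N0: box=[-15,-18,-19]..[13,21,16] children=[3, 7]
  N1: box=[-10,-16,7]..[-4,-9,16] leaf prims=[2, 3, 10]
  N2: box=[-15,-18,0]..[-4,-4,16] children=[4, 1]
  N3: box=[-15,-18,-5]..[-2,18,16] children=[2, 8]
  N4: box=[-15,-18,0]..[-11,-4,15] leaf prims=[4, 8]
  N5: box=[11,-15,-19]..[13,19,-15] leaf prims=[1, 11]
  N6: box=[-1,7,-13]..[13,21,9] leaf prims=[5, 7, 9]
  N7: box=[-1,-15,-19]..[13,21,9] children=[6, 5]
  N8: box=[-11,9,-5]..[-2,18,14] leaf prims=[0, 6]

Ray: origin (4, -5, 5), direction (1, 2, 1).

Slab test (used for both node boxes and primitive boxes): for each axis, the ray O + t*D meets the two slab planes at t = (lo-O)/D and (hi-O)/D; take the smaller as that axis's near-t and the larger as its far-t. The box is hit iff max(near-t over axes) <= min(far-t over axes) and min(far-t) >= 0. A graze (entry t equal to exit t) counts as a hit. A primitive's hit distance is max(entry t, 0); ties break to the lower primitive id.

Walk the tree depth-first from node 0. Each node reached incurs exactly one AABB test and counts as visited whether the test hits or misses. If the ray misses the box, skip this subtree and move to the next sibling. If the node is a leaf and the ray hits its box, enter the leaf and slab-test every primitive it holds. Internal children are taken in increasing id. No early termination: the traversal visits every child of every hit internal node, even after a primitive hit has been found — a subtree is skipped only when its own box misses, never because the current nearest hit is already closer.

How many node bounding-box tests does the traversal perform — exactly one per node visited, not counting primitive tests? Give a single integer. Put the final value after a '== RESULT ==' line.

Trace the traversal:
N0 x:[-19,9] y:[-13/2,13] z:[-24,11] -> hit [-13/2,9], descend [3, 7]
  N3 x:[-19,-6] y:[-13/2,23/2] z:[-10,11] -> miss, prune
  N7 x:[-5,9] y:[-5,13] z:[-24,4] -> hit [-5,4], descend [5, 6]
    N5 x:[7,9] y:[-5,12] z:[-24,-20] -> miss, prune
    N6 x:[-5,9] y:[6,13] z:[-18,4] -> miss, prune

5 AABB tests over nodes [0, 3, 7, 5, 6]; 0 leaves entered; closest miss.

== RESULT ==
5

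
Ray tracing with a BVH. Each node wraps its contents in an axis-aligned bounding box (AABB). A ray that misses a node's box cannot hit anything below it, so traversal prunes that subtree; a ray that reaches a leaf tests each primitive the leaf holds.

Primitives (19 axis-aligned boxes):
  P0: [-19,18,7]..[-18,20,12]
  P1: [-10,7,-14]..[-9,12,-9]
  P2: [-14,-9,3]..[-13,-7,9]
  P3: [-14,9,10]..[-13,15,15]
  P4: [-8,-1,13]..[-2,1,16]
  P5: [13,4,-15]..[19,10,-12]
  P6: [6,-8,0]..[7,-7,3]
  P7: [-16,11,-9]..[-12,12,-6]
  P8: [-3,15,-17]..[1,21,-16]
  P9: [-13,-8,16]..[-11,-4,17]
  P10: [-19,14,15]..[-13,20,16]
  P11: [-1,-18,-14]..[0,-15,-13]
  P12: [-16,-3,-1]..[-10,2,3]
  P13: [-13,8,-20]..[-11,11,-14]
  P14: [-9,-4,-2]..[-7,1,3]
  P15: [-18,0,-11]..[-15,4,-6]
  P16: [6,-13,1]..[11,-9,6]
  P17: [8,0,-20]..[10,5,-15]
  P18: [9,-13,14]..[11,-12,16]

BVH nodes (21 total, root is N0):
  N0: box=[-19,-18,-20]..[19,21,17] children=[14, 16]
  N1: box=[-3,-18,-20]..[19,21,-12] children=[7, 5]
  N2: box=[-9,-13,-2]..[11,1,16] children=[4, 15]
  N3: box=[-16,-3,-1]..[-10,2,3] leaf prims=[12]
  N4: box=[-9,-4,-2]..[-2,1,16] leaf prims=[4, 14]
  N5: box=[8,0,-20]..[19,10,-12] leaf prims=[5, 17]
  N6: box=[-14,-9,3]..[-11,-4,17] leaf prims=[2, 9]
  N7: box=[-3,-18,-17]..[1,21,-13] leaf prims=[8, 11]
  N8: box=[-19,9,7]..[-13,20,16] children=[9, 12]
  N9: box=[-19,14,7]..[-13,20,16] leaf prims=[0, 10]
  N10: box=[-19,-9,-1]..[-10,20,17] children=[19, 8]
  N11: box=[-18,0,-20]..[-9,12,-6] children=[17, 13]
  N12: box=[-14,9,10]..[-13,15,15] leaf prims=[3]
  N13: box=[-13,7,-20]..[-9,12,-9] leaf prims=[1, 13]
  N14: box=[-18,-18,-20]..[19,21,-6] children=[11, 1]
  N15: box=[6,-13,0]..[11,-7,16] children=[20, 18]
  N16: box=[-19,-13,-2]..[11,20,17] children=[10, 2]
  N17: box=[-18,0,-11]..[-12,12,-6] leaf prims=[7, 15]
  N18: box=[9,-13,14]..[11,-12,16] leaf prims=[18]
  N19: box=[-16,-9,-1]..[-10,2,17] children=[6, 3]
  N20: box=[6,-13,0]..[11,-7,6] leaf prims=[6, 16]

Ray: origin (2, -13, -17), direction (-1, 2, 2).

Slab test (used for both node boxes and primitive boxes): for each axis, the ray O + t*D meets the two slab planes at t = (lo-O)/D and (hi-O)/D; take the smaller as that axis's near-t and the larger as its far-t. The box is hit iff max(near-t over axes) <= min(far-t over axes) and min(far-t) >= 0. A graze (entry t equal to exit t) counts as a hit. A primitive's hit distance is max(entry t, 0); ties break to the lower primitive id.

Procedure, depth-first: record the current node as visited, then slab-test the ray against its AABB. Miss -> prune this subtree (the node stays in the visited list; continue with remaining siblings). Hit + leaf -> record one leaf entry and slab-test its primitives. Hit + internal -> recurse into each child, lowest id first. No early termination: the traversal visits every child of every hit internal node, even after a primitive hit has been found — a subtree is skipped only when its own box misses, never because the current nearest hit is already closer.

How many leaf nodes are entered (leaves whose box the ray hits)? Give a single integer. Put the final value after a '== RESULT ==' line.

Trace the traversal:
N0 x:[-17,21] y:[-5/2,17] z:[-3/2,17] -> hit [-3/2,17], descend [14, 16]
  N14 x:[-17,20] y:[-5/2,17] z:[-3/2,11/2] -> hit [-3/2,11/2], descend [1, 11]
    N1 x:[-17,5] y:[-5/2,17] z:[-3/2,5/2] -> hit [-3/2,5/2], descend [5, 7]
      N5 x:[-17,-6] y:[13/2,23/2] z:[-3/2,5/2] -> miss, prune
      N7 x:[1,5] y:[-5/2,17] z:[0,2] -> hit [1,2] leaf, test {P8(miss), P11(miss)}
    N11 x:[11,20] y:[13/2,25/2] z:[-3/2,11/2] -> miss, prune
  N16 x:[-9,21] y:[0,33/2] z:[15/2,17] -> hit [15/2,33/2], descend [2, 10]
    N2 x:[-9,11] y:[0,7] z:[15/2,33/2] -> miss, prune
    N10 x:[12,21] y:[2,33/2] z:[8,17] -> hit [12,33/2], descend [8, 19]
      N8 x:[15,21] y:[11,33/2] z:[12,33/2] -> hit [15,33/2], descend [9, 12]
        N9 x:[15,21] y:[27/2,33/2] z:[12,33/2] -> hit [15,33/2] leaf, test {P0(miss), P10@t=16}
        N12 x:[15,16] y:[11,14] z:[27/2,16] -> miss, prune
      N19 x:[12,18] y:[2,15/2] z:[8,17] -> miss, prune

Summary -> nodes [0, 14, 1, 5, 7, 11, 16, 2, 10, 8, 9, 12, 19]; box-tests=13; leaf-entries=2; first=P10

== RESULT ==
2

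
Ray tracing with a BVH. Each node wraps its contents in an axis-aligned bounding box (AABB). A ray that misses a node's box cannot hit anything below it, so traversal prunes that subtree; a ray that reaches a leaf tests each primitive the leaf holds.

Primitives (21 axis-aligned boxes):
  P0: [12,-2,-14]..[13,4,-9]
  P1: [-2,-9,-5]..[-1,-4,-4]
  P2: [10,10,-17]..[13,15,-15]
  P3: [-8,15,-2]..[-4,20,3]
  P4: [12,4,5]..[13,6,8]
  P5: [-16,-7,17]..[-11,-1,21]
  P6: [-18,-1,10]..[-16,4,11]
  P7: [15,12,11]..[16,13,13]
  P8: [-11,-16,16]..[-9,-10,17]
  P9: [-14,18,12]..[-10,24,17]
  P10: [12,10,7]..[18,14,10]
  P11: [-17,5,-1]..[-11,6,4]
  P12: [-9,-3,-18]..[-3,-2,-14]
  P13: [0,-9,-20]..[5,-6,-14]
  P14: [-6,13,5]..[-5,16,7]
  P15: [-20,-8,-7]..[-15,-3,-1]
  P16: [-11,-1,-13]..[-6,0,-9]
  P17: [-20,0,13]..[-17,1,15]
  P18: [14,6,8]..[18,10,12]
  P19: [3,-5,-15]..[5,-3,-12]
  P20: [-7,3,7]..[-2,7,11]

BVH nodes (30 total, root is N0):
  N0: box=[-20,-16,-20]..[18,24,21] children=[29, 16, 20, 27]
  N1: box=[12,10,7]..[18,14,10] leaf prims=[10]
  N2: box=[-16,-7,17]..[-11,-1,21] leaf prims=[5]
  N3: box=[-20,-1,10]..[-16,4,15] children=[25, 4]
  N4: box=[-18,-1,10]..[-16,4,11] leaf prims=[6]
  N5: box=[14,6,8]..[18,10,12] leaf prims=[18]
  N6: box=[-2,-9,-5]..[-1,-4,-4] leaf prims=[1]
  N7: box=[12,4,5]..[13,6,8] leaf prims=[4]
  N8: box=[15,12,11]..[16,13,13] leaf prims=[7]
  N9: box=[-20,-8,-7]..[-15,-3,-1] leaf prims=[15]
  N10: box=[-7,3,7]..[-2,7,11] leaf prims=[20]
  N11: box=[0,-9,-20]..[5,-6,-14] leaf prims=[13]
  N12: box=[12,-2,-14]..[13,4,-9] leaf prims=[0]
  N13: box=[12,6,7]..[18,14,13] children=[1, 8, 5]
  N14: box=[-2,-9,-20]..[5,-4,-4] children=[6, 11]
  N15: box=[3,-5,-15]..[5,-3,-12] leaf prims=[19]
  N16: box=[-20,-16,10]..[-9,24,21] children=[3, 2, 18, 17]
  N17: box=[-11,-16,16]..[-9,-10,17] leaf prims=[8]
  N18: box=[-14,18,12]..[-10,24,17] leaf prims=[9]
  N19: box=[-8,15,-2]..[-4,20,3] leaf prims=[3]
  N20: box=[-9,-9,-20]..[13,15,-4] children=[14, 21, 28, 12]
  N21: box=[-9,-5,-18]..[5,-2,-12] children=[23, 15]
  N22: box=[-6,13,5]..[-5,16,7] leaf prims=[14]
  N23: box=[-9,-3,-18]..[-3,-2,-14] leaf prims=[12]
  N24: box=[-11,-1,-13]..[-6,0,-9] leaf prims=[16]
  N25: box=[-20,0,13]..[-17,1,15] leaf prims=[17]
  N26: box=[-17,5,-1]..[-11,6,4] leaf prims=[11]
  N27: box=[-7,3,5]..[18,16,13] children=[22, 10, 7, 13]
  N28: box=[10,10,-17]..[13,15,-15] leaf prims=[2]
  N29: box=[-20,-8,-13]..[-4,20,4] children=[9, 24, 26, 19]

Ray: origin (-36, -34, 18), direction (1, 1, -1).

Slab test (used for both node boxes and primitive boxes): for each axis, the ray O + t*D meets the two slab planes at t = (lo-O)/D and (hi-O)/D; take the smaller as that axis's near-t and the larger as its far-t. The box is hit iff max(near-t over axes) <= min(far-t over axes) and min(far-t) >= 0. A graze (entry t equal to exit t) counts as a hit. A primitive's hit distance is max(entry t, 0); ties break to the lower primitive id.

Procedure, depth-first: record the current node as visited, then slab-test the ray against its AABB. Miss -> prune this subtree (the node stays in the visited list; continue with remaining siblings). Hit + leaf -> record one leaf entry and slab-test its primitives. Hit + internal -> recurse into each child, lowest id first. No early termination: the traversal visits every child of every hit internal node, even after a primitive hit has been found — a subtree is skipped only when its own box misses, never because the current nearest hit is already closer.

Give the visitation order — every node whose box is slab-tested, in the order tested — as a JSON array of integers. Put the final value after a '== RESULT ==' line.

Trace the traversal:
N0 x:[16,54] y:[18,58] z:[-3,38] -> hit [18,38], descend [16, 20, 27, 29]
  N16 x:[16,27] y:[18,58] z:[-3,8] -> miss, prune
  N20 x:[27,49] y:[25,49] z:[22,38] -> hit [27,38], descend [12, 14, 21, 28]
    N12 x:[48,49] y:[32,38] z:[27,32] -> miss, prune
    N14 x:[34,41] y:[25,30] z:[22,38] -> miss, prune
    N21 x:[27,41] y:[29,32] z:[30,36] -> hit [30,32], descend [15, 23]
      N15 x:[39,41] y:[29,31] z:[30,33] -> miss, prune
      N23 x:[27,33] y:[31,32] z:[32,36] -> hit [32,32] leaf, test {P12@t=32}
    N28 x:[46,49] y:[44,49] z:[33,35] -> miss, prune
  N27 x:[29,54] y:[37,50] z:[5,13] -> miss, prune
  N29 x:[16,32] y:[26,54] z:[14,31] -> hit [26,31], descend [9, 19, 24, 26]
    N9 x:[16,21] y:[26,31] z:[19,25] -> miss, prune
    N19 x:[28,32] y:[49,54] z:[15,20] -> miss, prune
    N24 x:[25,30] y:[33,34] z:[27,31] -> miss, prune
    N26 x:[19,25] y:[39,40] z:[14,19] -> miss, prune

Summary -> nodes [0, 16, 20, 12, 14, 21, 15, 23, 28, 27, 29, 9, 19, 24, 26]; box-tests=15; leaf-entries=1; first=P12

== RESULT ==
[0, 16, 20, 12, 14, 21, 15, 23, 28, 27, 29, 9, 19, 24, 26]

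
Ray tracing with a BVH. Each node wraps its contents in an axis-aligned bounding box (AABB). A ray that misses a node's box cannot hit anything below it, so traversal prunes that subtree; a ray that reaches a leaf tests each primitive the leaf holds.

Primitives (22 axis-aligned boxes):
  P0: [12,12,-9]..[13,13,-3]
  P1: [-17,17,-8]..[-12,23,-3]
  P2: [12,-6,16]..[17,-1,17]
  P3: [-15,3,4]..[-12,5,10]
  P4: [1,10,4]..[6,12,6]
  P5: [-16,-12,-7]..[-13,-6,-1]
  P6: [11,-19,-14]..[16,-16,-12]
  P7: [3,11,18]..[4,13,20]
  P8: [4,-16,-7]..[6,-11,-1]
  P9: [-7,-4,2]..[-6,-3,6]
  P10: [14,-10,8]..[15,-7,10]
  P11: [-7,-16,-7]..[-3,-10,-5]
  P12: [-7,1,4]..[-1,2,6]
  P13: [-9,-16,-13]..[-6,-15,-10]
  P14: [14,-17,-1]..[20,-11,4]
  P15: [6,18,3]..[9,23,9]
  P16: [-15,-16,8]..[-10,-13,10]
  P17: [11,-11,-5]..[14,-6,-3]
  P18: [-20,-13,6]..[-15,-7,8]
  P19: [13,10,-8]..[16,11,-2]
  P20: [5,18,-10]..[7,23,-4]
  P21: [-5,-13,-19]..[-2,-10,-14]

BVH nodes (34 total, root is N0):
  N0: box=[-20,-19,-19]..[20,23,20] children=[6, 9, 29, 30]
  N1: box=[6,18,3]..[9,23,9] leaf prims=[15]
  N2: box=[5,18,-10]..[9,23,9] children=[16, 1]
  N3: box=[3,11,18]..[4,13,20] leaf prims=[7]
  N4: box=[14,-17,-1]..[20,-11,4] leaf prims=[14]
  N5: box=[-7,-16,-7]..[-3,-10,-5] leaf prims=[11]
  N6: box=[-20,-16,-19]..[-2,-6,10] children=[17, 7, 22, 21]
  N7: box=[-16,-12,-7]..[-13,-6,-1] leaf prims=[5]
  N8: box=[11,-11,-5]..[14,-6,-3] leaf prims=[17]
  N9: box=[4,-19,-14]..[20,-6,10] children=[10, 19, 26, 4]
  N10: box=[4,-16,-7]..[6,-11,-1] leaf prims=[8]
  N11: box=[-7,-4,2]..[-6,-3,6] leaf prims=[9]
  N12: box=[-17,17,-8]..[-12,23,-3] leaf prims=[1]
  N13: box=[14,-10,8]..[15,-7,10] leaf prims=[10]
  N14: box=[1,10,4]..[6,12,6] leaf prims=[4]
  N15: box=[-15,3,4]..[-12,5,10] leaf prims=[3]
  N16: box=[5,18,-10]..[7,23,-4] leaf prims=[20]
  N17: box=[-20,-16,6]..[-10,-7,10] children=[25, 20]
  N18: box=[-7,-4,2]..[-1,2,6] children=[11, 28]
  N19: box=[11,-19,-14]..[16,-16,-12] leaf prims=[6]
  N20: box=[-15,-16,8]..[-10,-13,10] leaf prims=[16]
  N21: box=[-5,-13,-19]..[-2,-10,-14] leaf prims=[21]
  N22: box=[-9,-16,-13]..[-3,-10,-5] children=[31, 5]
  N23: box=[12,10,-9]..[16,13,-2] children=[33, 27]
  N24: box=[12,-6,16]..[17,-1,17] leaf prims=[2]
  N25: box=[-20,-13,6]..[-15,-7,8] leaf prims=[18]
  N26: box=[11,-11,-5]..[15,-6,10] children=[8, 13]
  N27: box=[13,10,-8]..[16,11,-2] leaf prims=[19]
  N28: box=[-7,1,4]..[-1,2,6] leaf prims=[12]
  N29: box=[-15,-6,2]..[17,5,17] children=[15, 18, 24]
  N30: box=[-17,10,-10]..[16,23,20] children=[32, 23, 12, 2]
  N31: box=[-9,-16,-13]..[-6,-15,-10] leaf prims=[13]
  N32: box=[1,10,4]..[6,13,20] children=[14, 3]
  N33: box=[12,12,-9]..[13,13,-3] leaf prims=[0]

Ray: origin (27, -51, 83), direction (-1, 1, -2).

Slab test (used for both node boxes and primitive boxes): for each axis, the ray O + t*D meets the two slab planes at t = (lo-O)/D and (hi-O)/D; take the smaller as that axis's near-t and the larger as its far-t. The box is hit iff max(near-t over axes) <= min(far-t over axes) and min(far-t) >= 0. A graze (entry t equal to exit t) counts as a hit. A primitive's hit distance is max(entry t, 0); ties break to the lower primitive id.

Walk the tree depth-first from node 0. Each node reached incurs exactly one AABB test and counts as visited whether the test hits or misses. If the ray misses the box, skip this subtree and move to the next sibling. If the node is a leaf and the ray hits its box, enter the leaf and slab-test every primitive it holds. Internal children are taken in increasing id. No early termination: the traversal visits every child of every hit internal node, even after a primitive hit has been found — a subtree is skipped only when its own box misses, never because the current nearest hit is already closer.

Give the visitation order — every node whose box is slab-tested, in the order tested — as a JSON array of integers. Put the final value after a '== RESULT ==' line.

Walk:
N0 x:[7,47] y:[32,74] z:[63/2,51] -> hit [32,47], descend [6, 9, 29, 30]
  N6 x:[29,47] y:[35,45] z:[73/2,51] -> hit [73/2,45], descend [7, 17, 21, 22]
    N7 x:[40,43] y:[39,45] z:[42,45] -> hit [42,43] leaf, test {P5@t=42}
    N17 x:[37,47] y:[35,44] z:[73/2,77/2] -> hit [37,77/2], descend [20, 25]
      N20 x:[37,42] y:[35,38] z:[73/2,75/2] -> hit [37,75/2] leaf, test {P16@t=37}
      N25 x:[42,47] y:[38,44] z:[75/2,77/2] -> miss, prune
    N21 x:[29,32] y:[38,41] z:[97/2,51] -> miss, prune
    N22 x:[30,36] y:[35,41] z:[44,48] -> miss, prune
  N9 x:[7,23] y:[32,45] z:[73/2,97/2] -> miss, prune
  N29 x:[10,42] y:[45,56] z:[33,81/2] -> miss, prune
  N30 x:[11,44] y:[61,74] z:[63/2,93/2] -> miss, prune

order=[0, 6, 7, 17, 20, 25, 21, 22, 9, 29, 30]  |boxes|=11  |leaves|=2  hit=P16

== RESULT ==
[0, 6, 7, 17, 20, 25, 21, 22, 9, 29, 30]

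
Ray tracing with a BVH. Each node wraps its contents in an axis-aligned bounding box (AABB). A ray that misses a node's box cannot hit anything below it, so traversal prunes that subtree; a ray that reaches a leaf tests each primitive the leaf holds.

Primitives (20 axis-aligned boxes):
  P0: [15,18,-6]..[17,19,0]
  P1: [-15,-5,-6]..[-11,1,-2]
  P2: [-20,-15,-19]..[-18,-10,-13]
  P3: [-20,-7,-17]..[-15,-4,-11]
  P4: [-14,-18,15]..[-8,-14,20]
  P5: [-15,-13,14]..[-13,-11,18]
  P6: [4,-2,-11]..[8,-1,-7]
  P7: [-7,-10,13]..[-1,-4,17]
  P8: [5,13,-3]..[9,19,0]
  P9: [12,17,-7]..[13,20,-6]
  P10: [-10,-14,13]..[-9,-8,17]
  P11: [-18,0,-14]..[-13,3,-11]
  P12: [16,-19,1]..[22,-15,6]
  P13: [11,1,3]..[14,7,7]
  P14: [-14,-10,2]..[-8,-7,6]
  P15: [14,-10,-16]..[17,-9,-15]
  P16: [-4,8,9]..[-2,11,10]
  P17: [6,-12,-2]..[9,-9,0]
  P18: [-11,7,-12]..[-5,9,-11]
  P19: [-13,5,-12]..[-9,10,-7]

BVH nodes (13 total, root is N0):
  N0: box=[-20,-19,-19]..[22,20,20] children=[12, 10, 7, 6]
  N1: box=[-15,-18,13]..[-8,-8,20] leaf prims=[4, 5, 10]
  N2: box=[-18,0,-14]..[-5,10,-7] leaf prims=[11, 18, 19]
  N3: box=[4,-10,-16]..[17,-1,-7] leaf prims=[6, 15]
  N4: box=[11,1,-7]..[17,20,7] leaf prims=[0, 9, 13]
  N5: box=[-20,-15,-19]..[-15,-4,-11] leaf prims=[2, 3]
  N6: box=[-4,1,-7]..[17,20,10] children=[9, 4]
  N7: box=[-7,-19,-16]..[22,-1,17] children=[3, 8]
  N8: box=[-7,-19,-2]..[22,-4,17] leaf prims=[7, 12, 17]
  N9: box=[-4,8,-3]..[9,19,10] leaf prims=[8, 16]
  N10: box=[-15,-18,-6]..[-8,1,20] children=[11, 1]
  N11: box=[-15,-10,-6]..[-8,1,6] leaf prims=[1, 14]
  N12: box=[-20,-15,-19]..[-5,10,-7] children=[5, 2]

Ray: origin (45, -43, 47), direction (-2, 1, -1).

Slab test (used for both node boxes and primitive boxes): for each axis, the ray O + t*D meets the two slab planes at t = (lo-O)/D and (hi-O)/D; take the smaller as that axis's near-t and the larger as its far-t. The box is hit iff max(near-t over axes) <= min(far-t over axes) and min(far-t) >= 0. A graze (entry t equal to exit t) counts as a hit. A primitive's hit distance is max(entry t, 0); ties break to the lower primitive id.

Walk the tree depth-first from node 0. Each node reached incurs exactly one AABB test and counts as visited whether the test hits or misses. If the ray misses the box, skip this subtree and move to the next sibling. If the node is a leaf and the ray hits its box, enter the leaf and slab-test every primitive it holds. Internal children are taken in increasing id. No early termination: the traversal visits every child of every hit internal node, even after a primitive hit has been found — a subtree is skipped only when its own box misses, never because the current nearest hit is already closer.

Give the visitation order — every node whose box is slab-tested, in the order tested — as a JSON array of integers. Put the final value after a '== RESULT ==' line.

Walk:
N0 x:[23/2,65/2] y:[24,63] z:[27,66] -> hit [27,65/2], descend [6, 7, 10, 12]
  N6 x:[14,49/2] y:[44,63] z:[37,54] -> miss, prune
  N7 x:[23/2,26] y:[24,42] z:[30,63] -> miss, prune
  N10 x:[53/2,30] y:[25,44] z:[27,53] -> hit [27,30], descend [1, 11]
    N1 x:[53/2,30] y:[25,35] z:[27,34] -> hit [27,30] leaf, test {P4@t=27, P5@t=30, P10(miss)}
    N11 x:[53/2,30] y:[33,44] z:[41,53] -> miss, prune
  N12 x:[25,65/2] y:[28,53] z:[54,66] -> miss, prune

Visited [0, 6, 7, 10, 1, 11, 12]. Tests: 7 box, 1 leaf. Nearest: P4.

== RESULT ==
[0, 6, 7, 10, 1, 11, 12]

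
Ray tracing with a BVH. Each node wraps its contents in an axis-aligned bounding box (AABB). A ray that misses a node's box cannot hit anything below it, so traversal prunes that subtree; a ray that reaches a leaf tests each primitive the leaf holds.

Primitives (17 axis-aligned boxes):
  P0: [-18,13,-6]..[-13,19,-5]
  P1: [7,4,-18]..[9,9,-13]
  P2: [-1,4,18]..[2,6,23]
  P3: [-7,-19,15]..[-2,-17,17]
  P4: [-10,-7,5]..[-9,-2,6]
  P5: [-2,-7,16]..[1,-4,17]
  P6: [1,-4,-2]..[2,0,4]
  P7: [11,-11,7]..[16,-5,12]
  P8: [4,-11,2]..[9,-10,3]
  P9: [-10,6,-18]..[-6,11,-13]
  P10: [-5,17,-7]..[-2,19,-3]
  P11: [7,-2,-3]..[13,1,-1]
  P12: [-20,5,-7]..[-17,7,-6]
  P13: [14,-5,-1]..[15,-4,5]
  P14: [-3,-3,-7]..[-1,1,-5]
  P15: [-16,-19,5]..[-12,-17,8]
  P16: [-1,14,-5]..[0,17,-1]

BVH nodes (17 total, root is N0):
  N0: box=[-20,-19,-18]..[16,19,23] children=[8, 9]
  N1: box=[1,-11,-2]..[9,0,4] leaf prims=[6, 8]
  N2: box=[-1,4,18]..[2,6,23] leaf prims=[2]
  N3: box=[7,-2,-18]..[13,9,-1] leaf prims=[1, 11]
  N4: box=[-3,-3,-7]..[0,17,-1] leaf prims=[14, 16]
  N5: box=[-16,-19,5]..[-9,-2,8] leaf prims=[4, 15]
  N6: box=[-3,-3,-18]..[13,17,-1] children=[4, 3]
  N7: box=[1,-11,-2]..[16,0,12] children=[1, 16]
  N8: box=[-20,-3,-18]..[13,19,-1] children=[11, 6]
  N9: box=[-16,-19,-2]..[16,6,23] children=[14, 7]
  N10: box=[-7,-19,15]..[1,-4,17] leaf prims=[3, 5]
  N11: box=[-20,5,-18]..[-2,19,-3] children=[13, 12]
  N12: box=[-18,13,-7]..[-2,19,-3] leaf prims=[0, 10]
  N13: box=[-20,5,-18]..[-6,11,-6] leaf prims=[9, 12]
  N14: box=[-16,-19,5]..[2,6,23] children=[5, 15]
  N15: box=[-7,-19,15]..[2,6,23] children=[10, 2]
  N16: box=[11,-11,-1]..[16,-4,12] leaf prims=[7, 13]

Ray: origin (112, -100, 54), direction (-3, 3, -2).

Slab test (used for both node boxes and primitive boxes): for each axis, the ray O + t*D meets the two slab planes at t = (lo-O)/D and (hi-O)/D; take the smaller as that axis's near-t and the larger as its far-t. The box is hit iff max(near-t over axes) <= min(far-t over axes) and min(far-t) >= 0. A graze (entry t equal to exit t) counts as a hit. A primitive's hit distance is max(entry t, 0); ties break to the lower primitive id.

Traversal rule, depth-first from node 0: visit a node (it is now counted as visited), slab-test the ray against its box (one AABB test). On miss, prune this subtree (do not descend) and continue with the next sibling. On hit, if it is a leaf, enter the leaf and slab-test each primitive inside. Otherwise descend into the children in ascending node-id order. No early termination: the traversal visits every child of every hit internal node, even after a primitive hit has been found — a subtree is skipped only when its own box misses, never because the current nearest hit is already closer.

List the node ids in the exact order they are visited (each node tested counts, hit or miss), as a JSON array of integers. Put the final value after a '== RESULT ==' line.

Traverse from the root:
N0 x:[32,44] y:[27,119/3] z:[31/2,36] -> hit [32,36], descend [8, 9]
  N8 x:[33,44] y:[97/3,119/3] z:[55/2,36] -> hit [33,36], descend [6, 11]
    N6 x:[33,115/3] y:[97/3,39] z:[55/2,36] -> hit [33,36], descend [3, 4]
      N3 x:[33,35] y:[98/3,109/3] z:[55/2,36] -> hit [33,35] leaf, test {P1@t=104/3, P11(miss)}
      N4 x:[112/3,115/3] y:[97/3,39] z:[55/2,61/2] -> miss, prune
    N11 x:[38,44] y:[35,119/3] z:[57/2,36] -> miss, prune
  N9 x:[32,128/3] y:[27,106/3] z:[31/2,28] -> miss, prune

7 AABB tests over nodes [0, 8, 6, 3, 4, 11, 9]; 1 leaf entered; closest P1.

== RESULT ==
[0, 8, 6, 3, 4, 11, 9]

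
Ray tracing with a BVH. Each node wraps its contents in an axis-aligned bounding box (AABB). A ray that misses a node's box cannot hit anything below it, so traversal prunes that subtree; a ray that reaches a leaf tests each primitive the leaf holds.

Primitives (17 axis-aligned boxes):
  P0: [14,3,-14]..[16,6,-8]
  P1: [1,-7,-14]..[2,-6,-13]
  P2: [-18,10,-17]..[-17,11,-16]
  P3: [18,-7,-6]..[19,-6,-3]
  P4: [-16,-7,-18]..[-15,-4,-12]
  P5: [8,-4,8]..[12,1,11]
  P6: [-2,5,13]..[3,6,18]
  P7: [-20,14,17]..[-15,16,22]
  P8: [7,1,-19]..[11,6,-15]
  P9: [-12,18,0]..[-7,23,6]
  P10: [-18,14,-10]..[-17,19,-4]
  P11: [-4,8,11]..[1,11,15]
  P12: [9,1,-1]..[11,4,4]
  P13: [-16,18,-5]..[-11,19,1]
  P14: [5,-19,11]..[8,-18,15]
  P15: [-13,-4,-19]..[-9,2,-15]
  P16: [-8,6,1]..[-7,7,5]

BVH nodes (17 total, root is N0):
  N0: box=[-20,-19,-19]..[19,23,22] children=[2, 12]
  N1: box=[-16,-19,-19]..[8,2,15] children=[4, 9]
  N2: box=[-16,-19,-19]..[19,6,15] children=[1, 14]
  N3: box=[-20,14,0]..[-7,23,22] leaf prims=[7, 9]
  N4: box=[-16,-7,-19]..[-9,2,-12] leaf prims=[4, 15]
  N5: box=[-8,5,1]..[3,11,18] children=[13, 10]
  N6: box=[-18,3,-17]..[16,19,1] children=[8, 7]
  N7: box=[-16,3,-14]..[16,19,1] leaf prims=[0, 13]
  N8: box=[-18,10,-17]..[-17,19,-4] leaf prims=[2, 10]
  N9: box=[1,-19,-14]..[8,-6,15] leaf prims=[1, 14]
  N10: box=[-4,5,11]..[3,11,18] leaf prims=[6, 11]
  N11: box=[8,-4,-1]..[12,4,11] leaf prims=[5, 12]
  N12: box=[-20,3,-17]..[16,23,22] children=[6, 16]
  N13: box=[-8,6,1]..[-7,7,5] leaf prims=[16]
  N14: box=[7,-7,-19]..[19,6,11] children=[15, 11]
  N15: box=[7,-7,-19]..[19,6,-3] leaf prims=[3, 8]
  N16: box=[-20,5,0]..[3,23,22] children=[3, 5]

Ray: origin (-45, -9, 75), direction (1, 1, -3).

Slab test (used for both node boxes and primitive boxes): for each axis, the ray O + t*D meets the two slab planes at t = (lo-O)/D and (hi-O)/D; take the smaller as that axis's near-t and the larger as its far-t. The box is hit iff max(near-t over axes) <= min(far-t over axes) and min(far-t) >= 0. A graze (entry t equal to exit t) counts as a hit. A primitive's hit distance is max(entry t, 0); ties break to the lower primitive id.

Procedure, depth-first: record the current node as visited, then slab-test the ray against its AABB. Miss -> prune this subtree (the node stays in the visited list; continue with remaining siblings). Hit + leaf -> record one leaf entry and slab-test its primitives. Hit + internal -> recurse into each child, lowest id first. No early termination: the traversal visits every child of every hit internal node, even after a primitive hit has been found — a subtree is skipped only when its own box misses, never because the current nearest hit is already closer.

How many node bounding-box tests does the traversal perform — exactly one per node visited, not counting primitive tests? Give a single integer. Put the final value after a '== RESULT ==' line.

Walk:
N0 x:[25,64] y:[-10,32] z:[53/3,94/3] -> hit [25,94/3], descend [2, 12]
  N2 x:[29,64] y:[-10,15] z:[20,94/3] -> miss, prune
  N12 x:[25,61] y:[12,32] z:[53/3,92/3] -> hit [25,92/3], descend [6, 16]
    N6 x:[27,61] y:[12,28] z:[74/3,92/3] -> hit [27,28], descend [7, 8]
      N7 x:[29,61] y:[12,28] z:[74/3,89/3] -> miss, prune
      N8 x:[27,28] y:[19,28] z:[79/3,92/3] -> hit [27,28] leaf, test {P2(miss), P10@t=27}
    N16 x:[25,48] y:[14,32] z:[53/3,25] -> hit [25,25], descend [3, 5]
      N3 x:[25,38] y:[23,32] z:[53/3,25] -> hit [25,25] leaf, test {P7(miss), P9(miss)}
      N5 x:[37,48] y:[14,20] z:[19,74/3] -> miss, prune

9 AABB tests over nodes [0, 2, 12, 6, 7, 8, 16, 3, 5]; 2 leaves entered; closest P10.

== RESULT ==
9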